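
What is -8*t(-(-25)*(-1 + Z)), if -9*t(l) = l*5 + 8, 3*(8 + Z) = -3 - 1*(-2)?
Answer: -27808/27 ≈ -1029.9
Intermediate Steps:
Z = -25/3 (Z = -8 + (-3 - 1*(-2))/3 = -8 + (-3 + 2)/3 = -8 + (⅓)*(-1) = -8 - ⅓ = -25/3 ≈ -8.3333)
t(l) = -8/9 - 5*l/9 (t(l) = -(l*5 + 8)/9 = -(5*l + 8)/9 = -(8 + 5*l)/9 = -8/9 - 5*l/9)
-8*t(-(-25)*(-1 + Z)) = -8*(-8/9 - (-25)*(-5*(-1 - 25/3))/9) = -8*(-8/9 - (-25)*(-5*(-28/3))/9) = -8*(-8/9 - (-25)*140/(9*3)) = -8*(-8/9 - 5/9*(-700/3)) = -8*(-8/9 + 3500/27) = -8*3476/27 = -27808/27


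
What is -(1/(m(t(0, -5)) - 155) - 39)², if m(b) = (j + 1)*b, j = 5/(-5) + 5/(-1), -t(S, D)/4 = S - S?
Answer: -36554116/24025 ≈ -1521.5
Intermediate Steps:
t(S, D) = 0 (t(S, D) = -4*(S - S) = -4*0 = 0)
j = -6 (j = 5*(-⅕) + 5*(-1) = -1 - 5 = -6)
m(b) = -5*b (m(b) = (-6 + 1)*b = -5*b)
-(1/(m(t(0, -5)) - 155) - 39)² = -(1/(-5*0 - 155) - 39)² = -(1/(0 - 155) - 39)² = -(1/(-155) - 39)² = -(-1/155 - 39)² = -(-6046/155)² = -1*36554116/24025 = -36554116/24025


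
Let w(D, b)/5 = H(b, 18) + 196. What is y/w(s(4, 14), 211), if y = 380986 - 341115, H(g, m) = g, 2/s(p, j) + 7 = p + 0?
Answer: 39871/2035 ≈ 19.593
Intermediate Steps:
s(p, j) = 2/(-7 + p) (s(p, j) = 2/(-7 + (p + 0)) = 2/(-7 + p))
w(D, b) = 980 + 5*b (w(D, b) = 5*(b + 196) = 5*(196 + b) = 980 + 5*b)
y = 39871
y/w(s(4, 14), 211) = 39871/(980 + 5*211) = 39871/(980 + 1055) = 39871/2035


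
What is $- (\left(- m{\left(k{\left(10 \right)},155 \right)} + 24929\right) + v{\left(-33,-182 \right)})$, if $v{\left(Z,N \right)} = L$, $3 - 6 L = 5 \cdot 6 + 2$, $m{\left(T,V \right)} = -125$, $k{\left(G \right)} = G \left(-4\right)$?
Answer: $- \frac{150295}{6} \approx -25049.0$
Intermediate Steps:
$k{\left(G \right)} = - 4 G$
$L = - \frac{29}{6}$ ($L = \frac{1}{2} - \frac{5 \cdot 6 + 2}{6} = \frac{1}{2} - \frac{30 + 2}{6} = \frac{1}{2} - \frac{16}{3} = - \frac{29}{6} \approx -4.8333$)
$v{\left(Z,N \right)} = - \frac{29}{6}$
$- (\left(- m{\left(k{\left(10 \right)},155 \right)} + 24929\right) + v{\left(-33,-182 \right)}) = - (\left(\left(-1\right) \left(-125\right) + 24929\right) - \frac{29}{6}) = - (\left(125 + 24929\right) - \frac{29}{6}) = - (25054 - \frac{29}{6}) = \left(-1\right) \frac{150295}{6} = - \frac{150295}{6}$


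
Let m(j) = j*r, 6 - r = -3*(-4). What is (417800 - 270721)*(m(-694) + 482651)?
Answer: 71600263385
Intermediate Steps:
r = -6 (r = 6 - (-3)*(-4) = 6 - 1*12 = 6 - 12 = -6)
m(j) = -6*j (m(j) = j*(-6) = -6*j)
(417800 - 270721)*(m(-694) + 482651) = (417800 - 270721)*(-6*(-694) + 482651) = 147079*(4164 + 482651) = 147079*486815 = 71600263385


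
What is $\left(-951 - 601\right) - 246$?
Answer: $-1798$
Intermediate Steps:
$\left(-951 - 601\right) - 246 = -1552 - 246 = -1798$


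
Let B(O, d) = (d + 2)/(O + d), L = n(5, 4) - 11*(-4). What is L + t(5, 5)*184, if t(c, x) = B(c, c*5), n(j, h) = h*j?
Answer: 1148/5 ≈ 229.60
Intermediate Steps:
L = 64 (L = 4*5 - 11*(-4) = 20 + 44 = 64)
B(O, d) = (2 + d)/(O + d)
t(c, x) = (2 + 5*c)/(6*c) (t(c, x) = (2 + c*5)/(c + c*5) = (2 + 5*c)/(c + 5*c) = (2 + 5*c)/((6*c)) = (1/(6*c))*(2 + 5*c) = (2 + 5*c)/(6*c))
L + t(5, 5)*184 = 64 + ((1/6)*(2 + 5*5)/5)*184 = 64 + ((1/6)*(1/5)*(2 + 25))*184 = 64 + ((1/6)*(1/5)*27)*184 = 64 + (9/10)*184 = 64 + 828/5 = 1148/5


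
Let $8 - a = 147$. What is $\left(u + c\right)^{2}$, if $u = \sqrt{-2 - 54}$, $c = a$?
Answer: $19265 - 556 i \sqrt{14} \approx 19265.0 - 2080.4 i$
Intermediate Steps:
$a = -139$ ($a = 8 - 147 = -139$)
$c = -139$
$u = 2 i \sqrt{14}$ ($u = \sqrt{-56} = 2 i \sqrt{14} \approx 7.4833 i$)
$\left(u + c\right)^{2} = \left(2 i \sqrt{14} - 139\right)^{2} = \left(-139 + 2 i \sqrt{14}\right)^{2}$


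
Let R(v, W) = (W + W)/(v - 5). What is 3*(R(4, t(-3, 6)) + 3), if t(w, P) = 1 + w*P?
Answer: 111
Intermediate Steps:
t(w, P) = 1 + P*w
R(v, W) = 2*W/(-5 + v) (R(v, W) = (2*W)/(-5 + v) = 2*W/(-5 + v))
3*(R(4, t(-3, 6)) + 3) = 3*(2*(1 + 6*(-3))/(-5 + 4) + 3) = 3*(2*(1 - 18)/(-1) + 3) = 3*(2*(-17)*(-1) + 3) = 3*(34 + 3) = 3*37 = 111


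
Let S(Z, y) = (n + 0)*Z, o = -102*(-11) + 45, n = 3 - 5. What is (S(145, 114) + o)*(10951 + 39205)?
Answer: 43986812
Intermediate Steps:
n = -2
o = 1167 (o = 1122 + 45 = 1167)
S(Z, y) = -2*Z (S(Z, y) = (-2 + 0)*Z = -2*Z)
(S(145, 114) + o)*(10951 + 39205) = (-2*145 + 1167)*(10951 + 39205) = (-290 + 1167)*50156 = 877*50156 = 43986812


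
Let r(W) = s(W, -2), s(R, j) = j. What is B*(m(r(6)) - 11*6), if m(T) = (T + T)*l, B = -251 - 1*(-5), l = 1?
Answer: 17220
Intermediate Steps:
r(W) = -2
B = -246 (B = -251 + 5 = -246)
m(T) = 2*T (m(T) = (T + T)*1 = (2*T)*1 = 2*T)
B*(m(r(6)) - 11*6) = -246*(2*(-2) - 11*6) = -246*(-4 - 66) = -246*(-70) = 17220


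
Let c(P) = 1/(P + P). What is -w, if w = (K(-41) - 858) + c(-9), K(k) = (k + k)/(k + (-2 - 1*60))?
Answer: 1589359/1854 ≈ 857.26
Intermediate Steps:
K(k) = 2*k/(-62 + k) (K(k) = (2*k)/(k + (-2 - 60)) = (2*k)/(k - 62) = (2*k)/(-62 + k) = 2*k/(-62 + k))
c(P) = 1/(2*P)
w = -1589359/1854 (w = (2*(-41)/(-62 - 41) - 858) + (½)/(-9) = (2*(-41)/(-103) - 858) + (½)*(-⅑) = (2*(-41)*(-1/103) - 858) - 1/18 = (82/103 - 858) - 1/18 = -88292/103 - 1/18 = -1589359/1854 ≈ -857.26)
-w = -1*(-1589359/1854) = 1589359/1854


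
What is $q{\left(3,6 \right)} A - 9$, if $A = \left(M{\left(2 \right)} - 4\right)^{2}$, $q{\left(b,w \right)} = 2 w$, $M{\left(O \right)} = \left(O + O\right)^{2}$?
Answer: $1719$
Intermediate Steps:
$M{\left(O \right)} = 4 O^{2}$ ($M{\left(O \right)} = \left(2 O\right)^{2} = 4 O^{2}$)
$A = 144$ ($A = \left(4 \cdot 2^{2} - 4\right)^{2} = \left(4 \cdot 4 - 4\right)^{2} = \left(16 - 4\right)^{2} = 12^{2} = 144$)
$q{\left(3,6 \right)} A - 9 = 2 \cdot 6 \cdot 144 - 9 = 12 \cdot 144 - 9 = 1728 - 9 = 1719$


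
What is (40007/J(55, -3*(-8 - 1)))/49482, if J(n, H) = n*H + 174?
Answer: 40007/82090638 ≈ 0.00048735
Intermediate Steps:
J(n, H) = 174 + H*n (J(n, H) = H*n + 174 = 174 + H*n)
(40007/J(55, -3*(-8 - 1)))/49482 = (40007/(174 - 3*(-8 - 1)*55))/49482 = (40007/(174 - 3*(-9)*55))*(1/49482) = (40007/(174 + 27*55))*(1/49482) = (40007/(174 + 1485))*(1/49482) = (40007/1659)*(1/49482) = 40007/82090638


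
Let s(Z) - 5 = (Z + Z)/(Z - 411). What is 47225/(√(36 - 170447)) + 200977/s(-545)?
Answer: 96067006/2935 - 47225*I*√170411/170411 ≈ 32732.0 - 114.4*I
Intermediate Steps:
s(Z) = 5 + 2*Z/(-411 + Z) (s(Z) = 5 + (Z + Z)/(Z - 411) = 5 + (2*Z)/(-411 + Z) = 5 + 2*Z/(-411 + Z))
47225/(√(36 - 170447)) + 200977/s(-545) = 47225/(√(36 - 170447)) + 200977/(((-2055 + 7*(-545))/(-411 - 545))) = 47225/(√(-170411)) + 200977/(((-2055 - 3815)/(-956))) = 47225/((I*√170411)) + 200977/((-1/956*(-5870))) = 47225*(-I*√170411/170411) + 200977/(2935/478) = -47225*I*√170411/170411 + 200977*(478/2935) = -47225*I*√170411/170411 + 96067006/2935 = 96067006/2935 - 47225*I*√170411/170411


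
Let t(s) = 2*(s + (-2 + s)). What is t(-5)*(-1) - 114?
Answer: -90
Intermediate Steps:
t(s) = -4 + 4*s (t(s) = 2*(-2 + 2*s) = -4 + 4*s)
t(-5)*(-1) - 114 = (-4 + 4*(-5))*(-1) - 114 = (-4 - 20)*(-1) - 114 = -24*(-1) - 114 = 24 - 114 = -90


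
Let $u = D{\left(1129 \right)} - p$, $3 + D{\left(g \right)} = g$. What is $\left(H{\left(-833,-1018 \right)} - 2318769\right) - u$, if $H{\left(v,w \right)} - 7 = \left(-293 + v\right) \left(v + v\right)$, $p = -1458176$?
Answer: $-1902148$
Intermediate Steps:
$D{\left(g \right)} = -3 + g$
$H{\left(v,w \right)} = 7 + 2 v \left(-293 + v\right)$ ($H{\left(v,w \right)} = 7 + \left(-293 + v\right) \left(v + v\right) = 7 + \left(-293 + v\right) 2 v = 7 + 2 v \left(-293 + v\right)$)
$u = 1459302$ ($u = \left(-3 + 1129\right) - -1458176 = 1126 + 1458176 = 1459302$)
$\left(H{\left(-833,-1018 \right)} - 2318769\right) - u = \left(\left(7 - -488138 + 2 \left(-833\right)^{2}\right) - 2318769\right) - 1459302 = \left(\left(7 + 488138 + 2 \cdot 693889\right) - 2318769\right) - 1459302 = \left(\left(7 + 488138 + 1387778\right) - 2318769\right) - 1459302 = \left(1875923 - 2318769\right) - 1459302 = -442846 - 1459302 = -1902148$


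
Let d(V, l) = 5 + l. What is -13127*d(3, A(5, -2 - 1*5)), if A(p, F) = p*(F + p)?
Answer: 65635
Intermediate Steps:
-13127*d(3, A(5, -2 - 1*5)) = -13127*(5 + 5*((-2 - 1*5) + 5)) = -13127*(5 + 5*((-2 - 5) + 5)) = -13127*(5 + 5*(-7 + 5)) = -13127*(5 + 5*(-2)) = -13127*(5 - 10) = -13127*(-5) = 65635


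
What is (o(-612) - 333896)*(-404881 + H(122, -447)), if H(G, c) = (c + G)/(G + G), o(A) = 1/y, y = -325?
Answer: 10720455374173089/79300 ≈ 1.3519e+11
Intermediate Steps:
o(A) = -1/325 (o(A) = 1/(-325) = -1/325)
H(G, c) = (G + c)/(2*G) (H(G, c) = (G + c)/((2*G)) = (G + c)*(1/(2*G)) = (G + c)/(2*G))
(o(-612) - 333896)*(-404881 + H(122, -447)) = (-1/325 - 333896)*(-404881 + (1/2)*(122 - 447)/122) = -108516201*(-404881 + (1/2)*(1/122)*(-325))/325 = -108516201*(-404881 - 325/244)/325 = -108516201/325*(-98791289/244) = 10720455374173089/79300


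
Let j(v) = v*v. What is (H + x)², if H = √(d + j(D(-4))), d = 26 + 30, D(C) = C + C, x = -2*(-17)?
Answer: 1276 + 136*√30 ≈ 2020.9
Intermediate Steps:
x = 34
D(C) = 2*C
j(v) = v²
d = 56
H = 2*√30 (H = √(56 + (2*(-4))²) = √(56 + (-8)²) = √(56 + 64) = √120 = 2*√30 ≈ 10.954)
(H + x)² = (2*√30 + 34)² = (34 + 2*√30)²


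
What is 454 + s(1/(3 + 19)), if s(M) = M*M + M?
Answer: 219759/484 ≈ 454.05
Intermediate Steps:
s(M) = M + M² (s(M) = M² + M = M + M²)
454 + s(1/(3 + 19)) = 454 + (1 + 1/(3 + 19))/(3 + 19) = 454 + (1 + 1/22)/22 = 454 + (1/22)*(23/22) = 454 + 23/484 = 219759/484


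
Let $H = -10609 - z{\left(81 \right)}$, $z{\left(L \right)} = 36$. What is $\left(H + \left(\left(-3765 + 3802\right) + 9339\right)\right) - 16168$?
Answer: $-17437$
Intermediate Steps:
$H = -10645$ ($H = -10609 - 36 = -10645$)
$\left(H + \left(\left(-3765 + 3802\right) + 9339\right)\right) - 16168 = \left(-10645 + \left(\left(-3765 + 3802\right) + 9339\right)\right) - 16168 = \left(-10645 + \left(37 + 9339\right)\right) - 16168 = \left(-10645 + 9376\right) - 16168 = -1269 - 16168 = -17437$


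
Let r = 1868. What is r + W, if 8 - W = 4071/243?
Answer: 150599/81 ≈ 1859.2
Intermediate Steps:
W = -709/81 (W = 8 - 4071/243 = 8 - 1*1357/81 = 8 - 1357/81 = -709/81 ≈ -8.7531)
r + W = 1868 - 709/81 = 150599/81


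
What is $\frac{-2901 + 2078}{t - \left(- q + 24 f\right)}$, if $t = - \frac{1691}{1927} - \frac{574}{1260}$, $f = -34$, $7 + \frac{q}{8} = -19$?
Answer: $- \frac{142732890}{105214243} \approx -1.3566$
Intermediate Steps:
$q = -208$ ($q = -56 + 8 \left(-19\right) = -56 - 152 = -208$)
$t = - \frac{231197}{173430}$ ($t = \left(-1691\right) \frac{1}{1927} - \frac{41}{90} = - \frac{1691}{1927} - \frac{41}{90} = - \frac{231197}{173430} \approx -1.3331$)
$\frac{-2901 + 2078}{t - \left(- q + 24 f\right)} = \frac{-2901 + 2078}{- \frac{231197}{173430} - -608} = - \frac{823}{- \frac{231197}{173430} + \left(-208 + 816\right)} = - \frac{823}{- \frac{231197}{173430} + 608} = - \frac{823}{\frac{105214243}{173430}} = \left(-823\right) \frac{173430}{105214243} = - \frac{142732890}{105214243}$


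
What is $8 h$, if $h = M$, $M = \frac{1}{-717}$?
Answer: $- \frac{8}{717} \approx -0.011158$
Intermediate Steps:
$M = - \frac{1}{717} \approx -0.0013947$
$h = - \frac{1}{717} \approx -0.0013947$
$8 h = 8 \left(- \frac{1}{717}\right) = - \frac{8}{717}$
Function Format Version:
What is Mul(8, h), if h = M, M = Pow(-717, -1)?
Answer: Rational(-8, 717) ≈ -0.011158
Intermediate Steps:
M = Rational(-1, 717) ≈ -0.0013947
h = Rational(-1, 717) ≈ -0.0013947
Mul(8, h) = Mul(8, Rational(-1, 717)) = Rational(-8, 717)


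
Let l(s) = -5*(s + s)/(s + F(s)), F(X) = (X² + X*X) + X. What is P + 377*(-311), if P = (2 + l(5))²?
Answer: -4220843/36 ≈ -1.1725e+5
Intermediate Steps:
F(X) = X + 2*X² (F(X) = (X² + X²) + X = 2*X² + X = X + 2*X²)
l(s) = -10*s/(s + s*(1 + 2*s)) (l(s) = -5*(s + s)/(s + s*(1 + 2*s)) = -5*2*s/(s + s*(1 + 2*s)) = -10*s/(s + s*(1 + 2*s)))
P = 49/36 (P = (2 - 5/(1 + 5))² = (2 - 5/6)² = (2 - 5*⅙)² = (2 - ⅚)² = (7/6)² = 49/36 ≈ 1.3611)
P + 377*(-311) = 49/36 + 377*(-311) = 49/36 - 117247 = -4220843/36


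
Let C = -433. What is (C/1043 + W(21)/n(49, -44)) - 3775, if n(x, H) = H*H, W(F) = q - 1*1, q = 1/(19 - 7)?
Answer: -8316545939/2202816 ≈ -3775.4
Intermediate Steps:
q = 1/12 ≈ 0.083333
W(F) = -11/12 (W(F) = 1/12 - 1*1 = 1/12 - 1 = -11/12)
n(x, H) = H²
(C/1043 + W(21)/n(49, -44)) - 3775 = (-433/1043 - 11/(12*((-44)²))) - 3775 = (-433*1/1043 - 11/12/1936) - 3775 = (-433/1043 - 11/12*1/1936) - 3775 = (-433/1043 - 1/2112) - 3775 = -915539/2202816 - 3775 = -8316545939/2202816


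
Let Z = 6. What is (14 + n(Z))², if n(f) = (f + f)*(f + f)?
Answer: 24964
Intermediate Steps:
n(f) = 4*f² (n(f) = (2*f)*(2*f) = 4*f²)
(14 + n(Z))² = (14 + 4*6²)² = (14 + 4*36)² = (14 + 144)² = 158² = 24964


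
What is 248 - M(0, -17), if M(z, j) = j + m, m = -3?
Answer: 268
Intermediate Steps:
M(z, j) = -3 + j (M(z, j) = j - 3 = -3 + j)
248 - M(0, -17) = 248 - (-3 - 17) = 248 - 1*(-20) = 248 + 20 = 268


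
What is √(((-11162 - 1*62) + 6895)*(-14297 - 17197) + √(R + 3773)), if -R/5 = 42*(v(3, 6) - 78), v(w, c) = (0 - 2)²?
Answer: √(136337526 + √19313) ≈ 11676.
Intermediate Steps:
v(w, c) = 4 (v(w, c) = (-2)² = 4)
R = 15540 (R = -210*(4 - 78) = -210*(-74) = -5*(-3108) = 15540)
√(((-11162 - 1*62) + 6895)*(-14297 - 17197) + √(R + 3773)) = √(((-11162 - 1*62) + 6895)*(-14297 - 17197) + √(15540 + 3773)) = √(((-11162 - 62) + 6895)*(-31494) + √19313) = √((-11224 + 6895)*(-31494) + √19313) = √(-4329*(-31494) + √19313) = √(136337526 + √19313)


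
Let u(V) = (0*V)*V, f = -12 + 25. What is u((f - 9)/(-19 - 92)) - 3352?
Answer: -3352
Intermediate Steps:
f = 13
u(V) = 0 (u(V) = 0*V = 0)
u((f - 9)/(-19 - 92)) - 3352 = 0 - 3352 = -3352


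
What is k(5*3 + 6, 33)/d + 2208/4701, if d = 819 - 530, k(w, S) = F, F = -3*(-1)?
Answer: 217405/452863 ≈ 0.48007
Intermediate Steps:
F = 3
k(w, S) = 3
d = 289
k(5*3 + 6, 33)/d + 2208/4701 = 3/289 + 2208/4701 = 3*(1/289) + 2208*(1/4701) = 3/289 + 736/1567 = 217405/452863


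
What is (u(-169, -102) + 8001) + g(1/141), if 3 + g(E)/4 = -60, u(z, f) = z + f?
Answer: 7478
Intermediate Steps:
u(z, f) = f + z
g(E) = -252 (g(E) = -12 + 4*(-60) = -12 - 240 = -252)
(u(-169, -102) + 8001) + g(1/141) = ((-102 - 169) + 8001) - 252 = (-271 + 8001) - 252 = 7730 - 252 = 7478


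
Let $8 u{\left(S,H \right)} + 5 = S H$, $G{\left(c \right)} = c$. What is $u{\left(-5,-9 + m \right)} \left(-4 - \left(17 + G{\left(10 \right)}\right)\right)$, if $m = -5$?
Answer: $- \frac{2015}{8} \approx -251.88$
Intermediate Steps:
$u{\left(S,H \right)} = - \frac{5}{8} + \frac{H S}{8}$ ($u{\left(S,H \right)} = - \frac{5}{8} + \frac{S H}{8} = - \frac{5}{8} + \frac{H S}{8}$)
$u{\left(-5,-9 + m \right)} \left(-4 - \left(17 + G{\left(10 \right)}\right)\right) = \left(- \frac{5}{8} + \frac{1}{8} \left(-9 - 5\right) \left(-5\right)\right) \left(-4 - 27\right) = \left(- \frac{5}{8} + \frac{1}{8} \left(-14\right) \left(-5\right)\right) \left(-4 - 27\right) = \left(- \frac{5}{8} + \frac{35}{4}\right) \left(-4 - 27\right) = \frac{65}{8} \left(-31\right) = - \frac{2015}{8}$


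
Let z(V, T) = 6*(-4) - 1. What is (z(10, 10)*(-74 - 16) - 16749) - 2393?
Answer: -16892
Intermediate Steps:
z(V, T) = -25 (z(V, T) = -24 - 1 = -25)
(z(10, 10)*(-74 - 16) - 16749) - 2393 = (-25*(-74 - 16) - 16749) - 2393 = (-25*(-90) - 16749) - 2393 = (2250 - 16749) - 2393 = -14499 - 2393 = -16892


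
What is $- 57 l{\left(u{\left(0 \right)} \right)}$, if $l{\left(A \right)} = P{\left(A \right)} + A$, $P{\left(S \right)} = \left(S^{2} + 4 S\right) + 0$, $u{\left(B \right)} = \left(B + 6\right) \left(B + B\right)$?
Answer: $0$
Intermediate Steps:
$u{\left(B \right)} = 2 B \left(6 + B\right)$ ($u{\left(B \right)} = \left(6 + B\right) 2 B = 2 B \left(6 + B\right)$)
$P{\left(S \right)} = S^{2} + 4 S$
$l{\left(A \right)} = A + A \left(4 + A\right)$ ($l{\left(A \right)} = A \left(4 + A\right) + A = A + A \left(4 + A\right)$)
$- 57 l{\left(u{\left(0 \right)} \right)} = - 57 \cdot 2 \cdot 0 \left(6 + 0\right) \left(5 + 2 \cdot 0 \left(6 + 0\right)\right) = - 57 \cdot 2 \cdot 0 \cdot 6 \left(5 + 2 \cdot 0 \cdot 6\right) = - 57 \cdot 0 \left(5 + 0\right) = - 57 \cdot 0 \cdot 5 = \left(-57\right) 0 = 0$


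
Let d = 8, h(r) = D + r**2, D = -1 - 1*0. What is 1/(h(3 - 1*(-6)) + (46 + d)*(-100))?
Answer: -1/5320 ≈ -0.00018797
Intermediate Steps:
D = -1 (D = -1 + 0 = -1)
h(r) = -1 + r**2
1/(h(3 - 1*(-6)) + (46 + d)*(-100)) = 1/((-1 + (3 - 1*(-6))**2) + (46 + 8)*(-100)) = 1/((-1 + (3 + 6)**2) + 54*(-100)) = 1/((-1 + 9**2) - 5400) = 1/((-1 + 81) - 5400) = 1/(80 - 5400) = 1/(-5320) = -1/5320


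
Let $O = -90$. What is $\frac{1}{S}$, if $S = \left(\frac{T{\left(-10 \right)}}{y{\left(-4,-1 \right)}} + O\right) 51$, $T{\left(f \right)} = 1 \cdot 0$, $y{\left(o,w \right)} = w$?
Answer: $- \frac{1}{4590} \approx -0.00021786$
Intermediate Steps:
$T{\left(f \right)} = 0$
$S = -4590$ ($S = \left(\frac{0}{-1} - 90\right) 51 = \left(0 \left(-1\right) - 90\right) 51 = \left(0 - 90\right) 51 = \left(-90\right) 51 = -4590$)
$\frac{1}{S} = \frac{1}{-4590} = - \frac{1}{4590}$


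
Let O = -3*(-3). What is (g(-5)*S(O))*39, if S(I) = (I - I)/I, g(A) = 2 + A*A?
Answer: 0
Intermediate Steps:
g(A) = 2 + A²
O = 9
S(I) = 0 (S(I) = 0/I = 0)
(g(-5)*S(O))*39 = ((2 + (-5)²)*0)*39 = ((2 + 25)*0)*39 = (27*0)*39 = 0*39 = 0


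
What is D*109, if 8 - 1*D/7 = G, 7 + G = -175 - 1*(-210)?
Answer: -15260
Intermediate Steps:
G = 28 (G = -7 + (-175 - 1*(-210)) = -7 + (-175 + 210) = -7 + 35 = 28)
D = -140 (D = 56 - 7*28 = 56 - 196 = -140)
D*109 = -140*109 = -15260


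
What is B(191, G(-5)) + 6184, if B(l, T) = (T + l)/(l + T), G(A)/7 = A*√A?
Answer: 6185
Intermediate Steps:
G(A) = 7*A^(3/2) (G(A) = 7*(A*√A) = 7*A^(3/2))
B(l, T) = 1 (B(l, T) = (T + l)/(T + l) = 1)
B(191, G(-5)) + 6184 = 1 + 6184 = 6185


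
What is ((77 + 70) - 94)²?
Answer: 2809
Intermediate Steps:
((77 + 70) - 94)² = (147 - 94)² = 53² = 2809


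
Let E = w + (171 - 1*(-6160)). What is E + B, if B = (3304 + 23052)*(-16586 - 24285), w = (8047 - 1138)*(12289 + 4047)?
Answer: -964324321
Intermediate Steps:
w = 112865424 (w = 6909*16336 = 112865424)
B = -1077196076 (B = 26356*(-40871) = -1077196076)
E = 112871755 (E = 112865424 + (171 - 1*(-6160)) = 112865424 + (171 + 6160) = 112865424 + 6331 = 112871755)
E + B = 112871755 - 1077196076 = -964324321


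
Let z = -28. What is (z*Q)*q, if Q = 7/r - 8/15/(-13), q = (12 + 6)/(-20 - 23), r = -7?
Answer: -31416/2795 ≈ -11.240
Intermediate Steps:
q = -18/43 (q = 18/(-43) = 18*(-1/43) = -18/43 ≈ -0.41860)
Q = -187/195 (Q = 7/(-7) - 8/15/(-13) = 7*(-1/7) - 8*1/15*(-1/13) = -1 - 8/15*(-1/13) = -1 + 8/195 = -187/195 ≈ -0.95897)
(z*Q)*q = -28*(-187/195)*(-18/43) = (5236/195)*(-18/43) = -31416/2795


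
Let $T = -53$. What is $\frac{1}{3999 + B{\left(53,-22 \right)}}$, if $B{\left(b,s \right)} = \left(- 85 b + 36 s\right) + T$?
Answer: $- \frac{1}{1351} \approx -0.00074019$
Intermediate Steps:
$B{\left(b,s \right)} = -53 - 85 b + 36 s$ ($B{\left(b,s \right)} = \left(- 85 b + 36 s\right) - 53 = -53 - 85 b + 36 s$)
$\frac{1}{3999 + B{\left(53,-22 \right)}} = \frac{1}{3999 - 5350} = \frac{1}{-1351} = - \frac{1}{1351}$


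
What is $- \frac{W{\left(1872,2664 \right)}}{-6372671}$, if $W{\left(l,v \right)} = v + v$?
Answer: $\frac{5328}{6372671} \approx 0.00083607$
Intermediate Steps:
$W{\left(l,v \right)} = 2 v$
$- \frac{W{\left(1872,2664 \right)}}{-6372671} = - \frac{2 \cdot 2664}{-6372671} = - \frac{5328 \left(-1\right)}{6372671} = \left(-1\right) \left(- \frac{5328}{6372671}\right) = \frac{5328}{6372671}$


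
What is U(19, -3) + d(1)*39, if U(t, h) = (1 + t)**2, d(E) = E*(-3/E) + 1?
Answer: 322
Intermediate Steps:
d(E) = -2 (d(E) = -3 + 1 = -2)
U(19, -3) + d(1)*39 = (1 + 19)**2 - 2*39 = 20**2 - 78 = 400 - 78 = 322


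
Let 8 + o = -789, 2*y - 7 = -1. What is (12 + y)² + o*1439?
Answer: -1146658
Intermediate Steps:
y = 3 (y = 7/2 + (½)*(-1) = 7/2 - ½ = 3)
o = -797 (o = -8 - 789 = -797)
(12 + y)² + o*1439 = (12 + 3)² - 797*1439 = 15² - 1146883 = 225 - 1146883 = -1146658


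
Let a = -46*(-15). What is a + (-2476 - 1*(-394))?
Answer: -1392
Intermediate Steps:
a = 690
a + (-2476 - 1*(-394)) = 690 + (-2476 - 1*(-394)) = 690 + (-2476 + 394) = 690 - 2082 = -1392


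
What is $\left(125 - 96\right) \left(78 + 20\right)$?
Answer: $2842$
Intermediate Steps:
$\left(125 - 96\right) \left(78 + 20\right) = 29 \cdot 98 = 2842$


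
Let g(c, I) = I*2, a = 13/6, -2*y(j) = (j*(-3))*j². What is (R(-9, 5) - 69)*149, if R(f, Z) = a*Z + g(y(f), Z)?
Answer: -43061/6 ≈ -7176.8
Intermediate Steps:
y(j) = 3*j³/2 (y(j) = -j*(-3)*j²/2 = -(-3*j)*j²/2 = -(-3)*j³/2 = 3*j³/2)
a = 13/6 (a = 13*(⅙) = 13/6 ≈ 2.1667)
g(c, I) = 2*I
R(f, Z) = 25*Z/6 (R(f, Z) = 13*Z/6 + 2*Z = 25*Z/6)
(R(-9, 5) - 69)*149 = ((25/6)*5 - 69)*149 = (125/6 - 69)*149 = -289/6*149 = -43061/6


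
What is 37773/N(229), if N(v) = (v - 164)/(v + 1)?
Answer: 1737558/13 ≈ 1.3366e+5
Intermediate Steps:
N(v) = (-164 + v)/(1 + v)
37773/N(229) = 37773/(((-164 + 229)/(1 + 229))) = 37773/((65/230)) = 37773/(((1/230)*65)) = 37773/(13/46) = 37773*(46/13) = 1737558/13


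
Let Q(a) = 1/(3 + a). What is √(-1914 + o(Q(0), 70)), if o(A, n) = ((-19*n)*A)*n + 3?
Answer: 7*I*√6051/3 ≈ 181.51*I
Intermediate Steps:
o(A, n) = 3 - 19*A*n² (o(A, n) = (-19*A*n)*n + 3 = -19*A*n² + 3 = 3 - 19*A*n²)
√(-1914 + o(Q(0), 70)) = √(-1914 + (3 - 19*70²/(3 + 0))) = √(-1914 + (3 - 19*4900/3)) = √(-1914 + (3 - 19*⅓*4900)) = √(-1914 + (3 - 93100/3)) = √(-1914 - 93091/3) = √(-98833/3) = 7*I*√6051/3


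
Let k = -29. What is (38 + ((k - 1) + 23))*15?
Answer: 465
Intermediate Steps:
(38 + ((k - 1) + 23))*15 = (38 + ((-29 - 1) + 23))*15 = (38 + (-30 + 23))*15 = (38 - 7)*15 = 31*15 = 465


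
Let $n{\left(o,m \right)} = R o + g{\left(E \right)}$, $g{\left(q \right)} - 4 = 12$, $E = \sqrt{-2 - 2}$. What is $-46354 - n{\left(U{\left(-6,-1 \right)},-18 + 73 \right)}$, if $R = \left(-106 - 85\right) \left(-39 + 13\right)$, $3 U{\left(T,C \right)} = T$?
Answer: $-36438$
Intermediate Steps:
$E = 2 i$ ($E = \sqrt{-4} = 2 i \approx 2.0 i$)
$g{\left(q \right)} = 16$ ($g{\left(q \right)} = 4 + 12 = 16$)
$U{\left(T,C \right)} = \frac{T}{3}$
$R = 4966$ ($R = \left(-191\right) \left(-26\right) = 4966$)
$n{\left(o,m \right)} = 16 + 4966 o$ ($n{\left(o,m \right)} = 4966 o + 16 = 16 + 4966 o$)
$-46354 - n{\left(U{\left(-6,-1 \right)},-18 + 73 \right)} = -46354 - \left(16 + 4966 \cdot \frac{1}{3} \left(-6\right)\right) = -46354 - \left(16 + 4966 \left(-2\right)\right) = -46354 - \left(16 - 9932\right) = -46354 - -9916 = -46354 + 9916 = -36438$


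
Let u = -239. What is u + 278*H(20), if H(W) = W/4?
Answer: 1151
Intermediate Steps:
H(W) = W/4 (H(W) = W*(¼) = W/4)
u + 278*H(20) = -239 + 278*((¼)*20) = -239 + 278*5 = -239 + 1390 = 1151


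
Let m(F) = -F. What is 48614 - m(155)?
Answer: 48769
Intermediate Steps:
48614 - m(155) = 48614 - (-1)*155 = 48614 - 1*(-155) = 48614 + 155 = 48769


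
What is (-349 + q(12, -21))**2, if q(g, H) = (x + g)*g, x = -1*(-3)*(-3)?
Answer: 97969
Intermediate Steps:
x = -9 (x = 3*(-3) = -9)
q(g, H) = g*(-9 + g) (q(g, H) = (-9 + g)*g = g*(-9 + g))
(-349 + q(12, -21))**2 = (-349 + 12*(-9 + 12))**2 = (-349 + 12*3)**2 = (-349 + 36)**2 = (-313)**2 = 97969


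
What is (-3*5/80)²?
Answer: 9/256 ≈ 0.035156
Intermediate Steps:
(-3*5/80)² = (-15*1/80)² = (-3/16)² = 9/256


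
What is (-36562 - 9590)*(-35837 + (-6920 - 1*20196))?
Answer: 2905406856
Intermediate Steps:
(-36562 - 9590)*(-35837 + (-6920 - 1*20196)) = -46152*(-35837 + (-6920 - 20196)) = -46152*(-35837 - 27116) = -46152*(-62953) = 2905406856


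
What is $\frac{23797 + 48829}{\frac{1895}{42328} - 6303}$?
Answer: $- \frac{3074113328}{266791489} \approx -11.523$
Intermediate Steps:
$\frac{23797 + 48829}{\frac{1895}{42328} - 6303} = \frac{72626}{1895 \cdot \frac{1}{42328} - 6303} = \frac{72626}{\frac{1895}{42328} - 6303} = \frac{72626}{- \frac{266791489}{42328}} = 72626 \left(- \frac{42328}{266791489}\right) = - \frac{3074113328}{266791489}$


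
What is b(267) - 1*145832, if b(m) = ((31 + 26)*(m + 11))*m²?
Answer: 1129499662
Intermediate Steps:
b(m) = m²*(627 + 57*m) (b(m) = (57*(11 + m))*m² = (627 + 57*m)*m² = m²*(627 + 57*m))
b(267) - 1*145832 = 57*267²*(11 + 267) - 1*145832 = 57*71289*278 - 145832 = 1129645494 - 145832 = 1129499662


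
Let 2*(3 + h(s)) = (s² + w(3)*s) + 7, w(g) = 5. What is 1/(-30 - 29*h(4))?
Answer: -2/1133 ≈ -0.0017652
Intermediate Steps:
h(s) = ½ + s²/2 + 5*s/2 (h(s) = -3 + ((s² + 5*s) + 7)/2 = -3 + (7 + s² + 5*s)/2 = -3 + (7/2 + s²/2 + 5*s/2) = ½ + s²/2 + 5*s/2)
1/(-30 - 29*h(4)) = 1/(-30 - 29*(½ + (½)*4² + (5/2)*4)) = 1/(-30 - 29*(½ + (½)*16 + 10)) = 1/(-30 - 29*(½ + 8 + 10)) = 1/(-30 - 29*37/2) = 1/(-30 - 1073/2) = 1/(-1133/2) = -2/1133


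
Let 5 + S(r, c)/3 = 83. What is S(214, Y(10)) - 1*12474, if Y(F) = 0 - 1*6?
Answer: -12240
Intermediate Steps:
Y(F) = -6 (Y(F) = 0 - 6 = -6)
S(r, c) = 234 (S(r, c) = -15 + 3*83 = -15 + 249 = 234)
S(214, Y(10)) - 1*12474 = 234 - 1*12474 = 234 - 12474 = -12240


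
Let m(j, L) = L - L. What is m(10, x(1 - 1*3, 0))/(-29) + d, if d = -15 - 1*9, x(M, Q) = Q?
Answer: -24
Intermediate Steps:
d = -24 (d = -15 - 9 = -24)
m(j, L) = 0
m(10, x(1 - 1*3, 0))/(-29) + d = 0/(-29) - 24 = -1/29*0 - 24 = 0 - 24 = -24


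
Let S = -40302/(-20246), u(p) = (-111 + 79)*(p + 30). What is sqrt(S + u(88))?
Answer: I*sqrt(386742098531)/10123 ≈ 61.433*I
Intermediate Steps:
u(p) = -960 - 32*p (u(p) = -32*(30 + p) = -960 - 32*p)
S = 20151/10123 (S = -40302*(-1/20246) = 20151/10123 ≈ 1.9906)
sqrt(S + u(88)) = sqrt(20151/10123 + (-960 - 32*88)) = sqrt(20151/10123 + (-960 - 2816)) = sqrt(20151/10123 - 3776) = sqrt(-38204297/10123) = I*sqrt(386742098531)/10123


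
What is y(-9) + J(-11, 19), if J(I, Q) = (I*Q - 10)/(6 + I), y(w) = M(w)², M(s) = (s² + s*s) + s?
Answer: 117264/5 ≈ 23453.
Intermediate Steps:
M(s) = s + 2*s² (M(s) = (s² + s²) + s = 2*s² + s = s + 2*s²)
y(w) = w²*(1 + 2*w)² (y(w) = (w*(1 + 2*w))² = w²*(1 + 2*w)²)
J(I, Q) = (-10 + I*Q)/(6 + I)
y(-9) + J(-11, 19) = (-9)²*(1 + 2*(-9))² + (-10 - 11*19)/(6 - 11) = 81*(1 - 18)² + (-10 - 209)/(-5) = 81*(-17)² - ⅕*(-219) = 81*289 + 219/5 = 23409 + 219/5 = 117264/5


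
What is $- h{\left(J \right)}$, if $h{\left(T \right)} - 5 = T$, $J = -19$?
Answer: $14$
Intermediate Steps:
$h{\left(T \right)} = 5 + T$
$- h{\left(J \right)} = - (5 - 19) = \left(-1\right) \left(-14\right) = 14$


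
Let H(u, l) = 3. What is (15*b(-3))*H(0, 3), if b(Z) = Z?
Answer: -135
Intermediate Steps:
(15*b(-3))*H(0, 3) = (15*(-3))*3 = -45*3 = -135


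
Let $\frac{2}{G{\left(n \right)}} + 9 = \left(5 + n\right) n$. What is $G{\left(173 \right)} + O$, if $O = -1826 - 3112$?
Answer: $- \frac{152016328}{30785} \approx -4938.0$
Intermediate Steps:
$O = -4938$
$G{\left(n \right)} = \frac{2}{-9 + n \left(5 + n\right)}$ ($G{\left(n \right)} = \frac{2}{-9 + \left(5 + n\right) n} = \frac{2}{-9 + n \left(5 + n\right)}$)
$G{\left(173 \right)} + O = \frac{2}{-9 + 173^{2} + 5 \cdot 173} - 4938 = \frac{2}{-9 + 29929 + 865} - 4938 = \frac{2}{30785} - 4938 = - \frac{152016328}{30785}$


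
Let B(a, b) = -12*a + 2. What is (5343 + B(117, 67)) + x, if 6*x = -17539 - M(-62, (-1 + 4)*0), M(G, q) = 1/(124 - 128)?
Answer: 8143/8 ≈ 1017.9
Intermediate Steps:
B(a, b) = 2 - 12*a
M(G, q) = -¼ (M(G, q) = 1/(-4) = -¼)
x = -23385/8 (x = (-17539 - 1*(-¼))/6 = (-17539 + ¼)/6 = (⅙)*(-70155/4) = -23385/8 ≈ -2923.1)
(5343 + B(117, 67)) + x = (5343 + (2 - 12*117)) - 23385/8 = (5343 + (2 - 1404)) - 23385/8 = (5343 - 1402) - 23385/8 = 3941 - 23385/8 = 8143/8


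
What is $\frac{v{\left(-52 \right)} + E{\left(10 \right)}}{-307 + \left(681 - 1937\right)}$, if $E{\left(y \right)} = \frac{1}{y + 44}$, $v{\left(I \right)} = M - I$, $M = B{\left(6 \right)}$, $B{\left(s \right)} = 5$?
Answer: $- \frac{3079}{84402} \approx -0.03648$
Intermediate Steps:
$M = 5$
$v{\left(I \right)} = 5 - I$
$E{\left(y \right)} = \frac{1}{44 + y}$
$\frac{v{\left(-52 \right)} + E{\left(10 \right)}}{-307 + \left(681 - 1937\right)} = \frac{\left(5 - -52\right) + \frac{1}{44 + 10}}{-307 + \left(681 - 1937\right)} = \frac{\left(5 + 52\right) + \frac{1}{54}}{-307 - 1256} = \frac{57 + \frac{1}{54}}{-1563} = \frac{3079}{54} \left(- \frac{1}{1563}\right) = - \frac{3079}{84402}$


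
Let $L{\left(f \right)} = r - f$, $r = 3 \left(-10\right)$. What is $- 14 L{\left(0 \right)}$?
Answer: $420$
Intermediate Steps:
$r = -30$
$L{\left(f \right)} = -30 - f$
$- 14 L{\left(0 \right)} = - 14 \left(-30 - 0\right) = - 14 \left(-30 + 0\right) = \left(-14\right) \left(-30\right) = 420$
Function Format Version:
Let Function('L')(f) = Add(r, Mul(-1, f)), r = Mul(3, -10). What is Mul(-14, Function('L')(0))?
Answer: 420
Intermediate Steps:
r = -30
Function('L')(f) = Add(-30, Mul(-1, f))
Mul(-14, Function('L')(0)) = Mul(-14, Add(-30, Mul(-1, 0))) = Mul(-14, Add(-30, 0)) = Mul(-14, -30) = 420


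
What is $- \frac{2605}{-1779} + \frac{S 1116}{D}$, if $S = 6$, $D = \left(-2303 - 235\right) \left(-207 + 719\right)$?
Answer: $\frac{15616531}{10702464} \approx 1.4592$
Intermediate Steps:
$D = -1299456$ ($D = \left(-2538\right) 512 = -1299456$)
$- \frac{2605}{-1779} + \frac{S 1116}{D} = - \frac{2605}{-1779} + \frac{6 \cdot 1116}{-1299456} = \left(-2605\right) \left(- \frac{1}{1779}\right) + 6696 \left(- \frac{1}{1299456}\right) = \frac{2605}{1779} - \frac{31}{6016} = \frac{15616531}{10702464}$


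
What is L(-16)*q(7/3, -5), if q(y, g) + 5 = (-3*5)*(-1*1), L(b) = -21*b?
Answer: 3360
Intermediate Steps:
q(y, g) = 10 (q(y, g) = -5 + (-3*5)*(-1*1) = -5 - 15*(-1) = -5 + 15 = 10)
L(-16)*q(7/3, -5) = -21*(-16)*10 = 336*10 = 3360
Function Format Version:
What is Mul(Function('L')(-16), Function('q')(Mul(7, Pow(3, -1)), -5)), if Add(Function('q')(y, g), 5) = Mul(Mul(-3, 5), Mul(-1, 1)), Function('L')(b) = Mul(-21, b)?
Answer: 3360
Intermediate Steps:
Function('q')(y, g) = 10 (Function('q')(y, g) = Add(-5, Mul(Mul(-3, 5), Mul(-1, 1))) = Add(-5, Mul(-15, -1)) = Add(-5, 15) = 10)
Mul(Function('L')(-16), Function('q')(Mul(7, Pow(3, -1)), -5)) = Mul(Mul(-21, -16), 10) = Mul(336, 10) = 3360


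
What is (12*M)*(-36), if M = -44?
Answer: 19008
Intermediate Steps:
(12*M)*(-36) = (12*(-44))*(-36) = -528*(-36) = 19008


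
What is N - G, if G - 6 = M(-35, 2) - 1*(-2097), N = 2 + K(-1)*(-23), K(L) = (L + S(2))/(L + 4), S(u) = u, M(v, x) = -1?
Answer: -6323/3 ≈ -2107.7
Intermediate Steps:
K(L) = (2 + L)/(4 + L) (K(L) = (L + 2)/(L + 4) = (2 + L)/(4 + L))
N = -17/3 (N = 2 + ((2 - 1)/(4 - 1))*(-23) = 2 + (1/3)*(-23) = 2 + ((⅓)*1)*(-23) = 2 + (⅓)*(-23) = 2 - 23/3 = -17/3 ≈ -5.6667)
G = 2102 (G = 6 + (-1 - 1*(-2097)) = 6 + (-1 + 2097) = 6 + 2096 = 2102)
N - G = -17/3 - 1*2102 = -17/3 - 2102 = -6323/3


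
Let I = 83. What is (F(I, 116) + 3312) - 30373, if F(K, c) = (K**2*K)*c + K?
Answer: 66300314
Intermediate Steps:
F(K, c) = K + c*K**3 (F(K, c) = K**3*c + K = c*K**3 + K = K + c*K**3)
(F(I, 116) + 3312) - 30373 = ((83 + 116*83**3) + 3312) - 30373 = ((83 + 116*571787) + 3312) - 30373 = ((83 + 66327292) + 3312) - 30373 = (66327375 + 3312) - 30373 = 66330687 - 30373 = 66300314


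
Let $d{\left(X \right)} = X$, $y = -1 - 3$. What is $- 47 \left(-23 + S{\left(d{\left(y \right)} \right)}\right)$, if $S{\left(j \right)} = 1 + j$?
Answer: $1222$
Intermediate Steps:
$y = -4$
$- 47 \left(-23 + S{\left(d{\left(y \right)} \right)}\right) = - 47 \left(-23 + \left(1 - 4\right)\right) = - 47 \left(-23 - 3\right) = \left(-47\right) \left(-26\right) = 1222$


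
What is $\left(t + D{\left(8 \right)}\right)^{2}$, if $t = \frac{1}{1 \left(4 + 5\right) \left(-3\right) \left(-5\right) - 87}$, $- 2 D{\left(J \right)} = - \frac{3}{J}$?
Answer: $\frac{25}{576} \approx 0.043403$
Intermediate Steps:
$D{\left(J \right)} = \frac{3}{2 J}$ ($D{\left(J \right)} = - \frac{\left(-3\right) \frac{1}{J}}{2} = \frac{3}{2 J}$)
$t = \frac{1}{48}$ ($t = \frac{1}{1 \cdot 9 \left(-3\right) \left(-5\right) - 87} = \frac{1}{1 \left(-27\right) \left(-5\right) - 87} = \frac{1}{\left(-27\right) \left(-5\right) - 87} = \frac{1}{135 - 87} = \frac{1}{48} \approx 0.020833$)
$\left(t + D{\left(8 \right)}\right)^{2} = \left(\frac{1}{48} + \frac{3}{2 \cdot 8}\right)^{2} = \left(\frac{1}{48} + \frac{3}{2} \cdot \frac{1}{8}\right)^{2} = \left(\frac{1}{48} + \frac{3}{16}\right)^{2} = \left(\frac{5}{24}\right)^{2} = \frac{25}{576}$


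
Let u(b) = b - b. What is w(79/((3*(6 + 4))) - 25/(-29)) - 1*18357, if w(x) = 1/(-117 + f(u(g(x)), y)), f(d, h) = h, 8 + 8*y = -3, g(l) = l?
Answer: -17384087/947 ≈ -18357.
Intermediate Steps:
y = -11/8 (y = -1 + (⅛)*(-3) = -1 - 3/8 = -11/8 ≈ -1.3750)
u(b) = 0
w(x) = -8/947 (w(x) = 1/(-117 - 11/8) = 1/(-947/8) = -8/947)
w(79/((3*(6 + 4))) - 25/(-29)) - 1*18357 = -8/947 - 1*18357 = -8/947 - 18357 = -17384087/947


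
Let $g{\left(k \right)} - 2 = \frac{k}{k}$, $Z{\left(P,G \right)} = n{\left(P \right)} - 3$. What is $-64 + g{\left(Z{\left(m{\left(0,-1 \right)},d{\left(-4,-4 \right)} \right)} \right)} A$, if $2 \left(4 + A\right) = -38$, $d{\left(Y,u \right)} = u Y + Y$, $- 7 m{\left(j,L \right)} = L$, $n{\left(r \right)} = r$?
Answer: $-133$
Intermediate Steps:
$m{\left(j,L \right)} = - \frac{L}{7}$
$d{\left(Y,u \right)} = Y + Y u$ ($d{\left(Y,u \right)} = Y u + Y = Y + Y u$)
$Z{\left(P,G \right)} = -3 + P$ ($Z{\left(P,G \right)} = P - 3 = -3 + P$)
$A = -23$ ($A = -4 + \frac{1}{2} \left(-38\right) = -4 - 19 = -23$)
$g{\left(k \right)} = 3$ ($g{\left(k \right)} = 2 + \frac{k}{k} = 2 + 1 = 3$)
$-64 + g{\left(Z{\left(m{\left(0,-1 \right)},d{\left(-4,-4 \right)} \right)} \right)} A = -64 + 3 \left(-23\right) = -64 - 69 = -133$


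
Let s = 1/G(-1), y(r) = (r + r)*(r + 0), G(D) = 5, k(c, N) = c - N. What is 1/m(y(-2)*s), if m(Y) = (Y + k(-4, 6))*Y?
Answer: -25/336 ≈ -0.074405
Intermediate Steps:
y(r) = 2*r² (y(r) = (2*r)*r = 2*r²)
s = ⅕ (s = 1/5 = ⅕ ≈ 0.20000)
m(Y) = Y*(-10 + Y) (m(Y) = (Y + (-4 - 1*6))*Y = (Y + (-4 - 6))*Y = (Y - 10)*Y = (-10 + Y)*Y = Y*(-10 + Y))
1/m(y(-2)*s) = 1/(((2*(-2)²)*(⅕))*(-10 + (2*(-2)²)*(⅕))) = 1/(((2*4)*(⅕))*(-10 + (2*4)*(⅕))) = 1/((8*(⅕))*(-10 + 8*(⅕))) = 1/(8*(-10 + 8/5)/5) = 1/((8/5)*(-42/5)) = 1/(-336/25) = -25/336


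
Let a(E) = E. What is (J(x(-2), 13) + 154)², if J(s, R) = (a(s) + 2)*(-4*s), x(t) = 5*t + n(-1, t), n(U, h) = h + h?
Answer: 268324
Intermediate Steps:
n(U, h) = 2*h
x(t) = 7*t (x(t) = 5*t + 2*t = 7*t)
J(s, R) = -4*s*(2 + s) (J(s, R) = (s + 2)*(-4*s) = (2 + s)*(-4*s) = -4*s*(2 + s))
(J(x(-2), 13) + 154)² = (-4*7*(-2)*(2 + 7*(-2)) + 154)² = (-4*(-14)*(2 - 14) + 154)² = (-4*(-14)*(-12) + 154)² = (-672 + 154)² = (-518)² = 268324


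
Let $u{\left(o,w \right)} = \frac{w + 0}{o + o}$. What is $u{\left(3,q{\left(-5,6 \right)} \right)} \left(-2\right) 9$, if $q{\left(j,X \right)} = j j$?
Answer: $-75$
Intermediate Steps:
$q{\left(j,X \right)} = j^{2}$
$u{\left(o,w \right)} = \frac{w}{2 o}$
$u{\left(3,q{\left(-5,6 \right)} \right)} \left(-2\right) 9 = \frac{\left(-5\right)^{2}}{2 \cdot 3} \left(-2\right) 9 = \frac{1}{2} \cdot 25 \cdot \frac{1}{3} \left(-2\right) 9 = \frac{25}{6} \left(-2\right) 9 = \left(- \frac{25}{3}\right) 9 = -75$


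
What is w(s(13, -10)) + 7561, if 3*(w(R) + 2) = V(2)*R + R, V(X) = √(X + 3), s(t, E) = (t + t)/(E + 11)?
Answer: 22703/3 + 26*√5/3 ≈ 7587.0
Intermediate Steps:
s(t, E) = 2*t/(11 + E) (s(t, E) = (2*t)/(11 + E) = 2*t/(11 + E))
V(X) = √(3 + X)
w(R) = -2 + R/3 + R*√5/3 (w(R) = -2 + (√(3 + 2)*R + R)/3 = -2 + (√5*R + R)/3 = -2 + (R*√5 + R)/3 = -2 + (R + R*√5)/3 = -2 + (R/3 + R*√5/3) = -2 + R/3 + R*√5/3)
w(s(13, -10)) + 7561 = (-2 + (2*13/(11 - 10))/3 + (2*13/(11 - 10))*√5/3) + 7561 = (-2 + (2*13/1)/3 + (2*13/1)*√5/3) + 7561 = (-2 + (2*13*1)/3 + (2*13*1)*√5/3) + 7561 = (-2 + (⅓)*26 + (⅓)*26*√5) + 7561 = (-2 + 26/3 + 26*√5/3) + 7561 = (20/3 + 26*√5/3) + 7561 = 22703/3 + 26*√5/3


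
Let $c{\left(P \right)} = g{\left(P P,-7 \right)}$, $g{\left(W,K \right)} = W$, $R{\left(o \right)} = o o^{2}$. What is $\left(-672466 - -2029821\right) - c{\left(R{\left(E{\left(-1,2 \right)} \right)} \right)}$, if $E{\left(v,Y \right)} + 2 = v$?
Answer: $1356626$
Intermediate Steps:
$E{\left(v,Y \right)} = -2 + v$
$R{\left(o \right)} = o^{3}$
$c{\left(P \right)} = P^{2}$ ($c{\left(P \right)} = P P = P^{2}$)
$\left(-672466 - -2029821\right) - c{\left(R{\left(E{\left(-1,2 \right)} \right)} \right)} = \left(-672466 - -2029821\right) - \left(\left(-2 - 1\right)^{3}\right)^{2} = \left(-672466 + 2029821\right) - \left(\left(-3\right)^{3}\right)^{2} = 1357355 - \left(-27\right)^{2} = 1357355 - 729 = 1356626$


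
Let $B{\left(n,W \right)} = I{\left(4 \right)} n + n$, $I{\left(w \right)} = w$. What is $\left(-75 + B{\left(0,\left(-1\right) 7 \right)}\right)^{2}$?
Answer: $5625$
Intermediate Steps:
$B{\left(n,W \right)} = 5 n$ ($B{\left(n,W \right)} = 4 n + n = 5 n$)
$\left(-75 + B{\left(0,\left(-1\right) 7 \right)}\right)^{2} = \left(-75 + 5 \cdot 0\right)^{2} = \left(-75 + 0\right)^{2} = \left(-75\right)^{2} = 5625$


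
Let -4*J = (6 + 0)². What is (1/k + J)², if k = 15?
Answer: 17956/225 ≈ 79.804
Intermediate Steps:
J = -9 (J = -(6 + 0)²/4 = -¼*6² = -¼*36 = -9)
(1/k + J)² = (1/15 - 9)² = (-134/15)² = 17956/225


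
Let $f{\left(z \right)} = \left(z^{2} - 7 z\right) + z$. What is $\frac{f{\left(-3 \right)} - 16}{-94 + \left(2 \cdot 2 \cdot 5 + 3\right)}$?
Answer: $- \frac{11}{71} \approx -0.15493$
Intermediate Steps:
$f{\left(z \right)} = z^{2} - 6 z$
$\frac{f{\left(-3 \right)} - 16}{-94 + \left(2 \cdot 2 \cdot 5 + 3\right)} = \frac{- 3 \left(-6 - 3\right) - 16}{-94 + \left(2 \cdot 2 \cdot 5 + 3\right)} = \frac{\left(-3\right) \left(-9\right) - 16}{-94 + \left(2 \cdot 10 + 3\right)} = \frac{27 - 16}{-94 + \left(20 + 3\right)} = \frac{1}{-94 + 23} \cdot 11 = \frac{1}{-71} \cdot 11 = \left(- \frac{1}{71}\right) 11 = - \frac{11}{71}$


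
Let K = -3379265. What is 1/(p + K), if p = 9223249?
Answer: 1/5843984 ≈ 1.7112e-7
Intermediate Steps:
1/(p + K) = 1/(9223249 - 3379265) = 1/5843984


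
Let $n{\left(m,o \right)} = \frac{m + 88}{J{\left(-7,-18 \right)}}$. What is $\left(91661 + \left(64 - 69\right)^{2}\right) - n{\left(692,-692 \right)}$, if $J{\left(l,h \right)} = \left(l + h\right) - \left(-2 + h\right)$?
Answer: $91842$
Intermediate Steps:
$J{\left(l,h \right)} = 2 + l$ ($J{\left(l,h \right)} = \left(h + l\right) - \left(-2 + h\right) = 2 + l$)
$n{\left(m,o \right)} = - \frac{88}{5} - \frac{m}{5}$ ($n{\left(m,o \right)} = \frac{m + 88}{2 - 7} = \frac{88 + m}{-5} = \left(88 + m\right) \left(- \frac{1}{5}\right) = - \frac{88}{5} - \frac{m}{5}$)
$\left(91661 + \left(64 - 69\right)^{2}\right) - n{\left(692,-692 \right)} = \left(91661 + \left(64 - 69\right)^{2}\right) - \left(- \frac{88}{5} - \frac{692}{5}\right) = \left(91661 + \left(-5\right)^{2}\right) - \left(- \frac{88}{5} - \frac{692}{5}\right) = \left(91661 + 25\right) - -156 = 91686 + 156 = 91842$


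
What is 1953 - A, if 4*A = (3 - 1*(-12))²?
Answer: 7587/4 ≈ 1896.8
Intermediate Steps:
A = 225/4 (A = (3 - 1*(-12))²/4 = (3 + 12)²/4 = (¼)*15² = (¼)*225 = 225/4 ≈ 56.250)
1953 - A = 1953 - 1*225/4 = 1953 - 225/4 = 7587/4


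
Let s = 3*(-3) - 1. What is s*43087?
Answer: -430870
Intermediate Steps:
s = -10 (s = -9 - 1 = -10)
s*43087 = -10*43087 = -430870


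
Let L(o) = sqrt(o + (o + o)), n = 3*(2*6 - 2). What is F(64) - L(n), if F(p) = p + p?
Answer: 128 - 3*sqrt(10) ≈ 118.51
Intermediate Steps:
n = 30 (n = 3*(12 - 2) = 3*10 = 30)
F(p) = 2*p
L(o) = sqrt(3)*sqrt(o) (L(o) = sqrt(o + 2*o) = sqrt(3*o) = sqrt(3)*sqrt(o))
F(64) - L(n) = 2*64 - sqrt(3)*sqrt(30) = 128 - 3*sqrt(10)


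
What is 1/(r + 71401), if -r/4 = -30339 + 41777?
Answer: 1/25649 ≈ 3.8988e-5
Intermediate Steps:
r = -45752 (r = -4*(-30339 + 41777) = -4*11438 = -45752)
1/(r + 71401) = 1/(-45752 + 71401) = 1/25649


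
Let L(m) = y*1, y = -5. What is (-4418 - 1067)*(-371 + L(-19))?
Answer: 2062360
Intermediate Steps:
L(m) = -5 (L(m) = -5*1 = -5)
(-4418 - 1067)*(-371 + L(-19)) = (-4418 - 1067)*(-371 - 5) = -5485*(-376) = 2062360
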